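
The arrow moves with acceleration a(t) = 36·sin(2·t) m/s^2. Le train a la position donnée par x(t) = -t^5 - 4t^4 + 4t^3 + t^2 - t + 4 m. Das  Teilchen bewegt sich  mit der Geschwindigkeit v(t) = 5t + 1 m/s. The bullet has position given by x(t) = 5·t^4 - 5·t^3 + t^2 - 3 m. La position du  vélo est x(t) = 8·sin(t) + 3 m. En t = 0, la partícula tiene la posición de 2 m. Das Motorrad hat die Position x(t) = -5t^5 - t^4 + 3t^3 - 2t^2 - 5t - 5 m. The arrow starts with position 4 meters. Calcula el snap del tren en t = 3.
Debemos derivar nuestra ecuación de la posición x(t) = -t^5 - 4·t^4 + 4·t^3 + t^2 - t + 4 4 veces. Tomando d/dt de x(t), encontramos v(t) = -5·t^4 - 16·t^3 + 12·t^2 + 2·t - 1. Derivando la velocidad, obtenemos la aceleración: a(t) = -20·t^3 - 48·t^2 + 24·t + 2. La derivada de la aceleración da la sacudida: j(t) = -60·t^2 - 96·t + 24. Derivando la sacudida, obtenemos el snap: s(t) = -120·t - 96. De la ecuación del snap s(t) = -120·t - 96, sustituimos t = 3 para obtener s = -456.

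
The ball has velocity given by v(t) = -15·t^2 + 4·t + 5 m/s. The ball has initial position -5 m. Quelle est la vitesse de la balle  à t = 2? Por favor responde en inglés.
From the given velocity equation v(t) = -15·t^2 + 4·t + 5, we substitute t = 2 to get v = -47.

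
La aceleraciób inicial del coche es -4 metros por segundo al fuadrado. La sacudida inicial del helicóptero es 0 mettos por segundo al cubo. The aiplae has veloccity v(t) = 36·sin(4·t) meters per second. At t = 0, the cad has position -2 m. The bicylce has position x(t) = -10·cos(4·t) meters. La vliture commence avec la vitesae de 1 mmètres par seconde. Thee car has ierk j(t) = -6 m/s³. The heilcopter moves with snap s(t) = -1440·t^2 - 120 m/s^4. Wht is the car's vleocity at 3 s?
We need to integrate our jerk equation j(t) = -6 2 times. Taking ∫j(t)dt and applying a(0) = -4, we find a(t) = -6·t - 4. Finding the integral of a(t) and using v(0) = 1: v(t) = -3·t^2 - 4·t + 1. We have velocity v(t) = -3·t^2 - 4·t + 1. Substituting t = 3: v(3) = -38.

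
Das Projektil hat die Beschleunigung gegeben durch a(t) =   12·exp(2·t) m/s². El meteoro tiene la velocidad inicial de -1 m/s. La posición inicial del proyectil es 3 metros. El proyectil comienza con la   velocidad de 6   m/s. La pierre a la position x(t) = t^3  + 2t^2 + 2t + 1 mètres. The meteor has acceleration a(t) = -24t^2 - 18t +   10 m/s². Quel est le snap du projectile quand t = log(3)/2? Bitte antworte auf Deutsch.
Um dies zu lösen, müssen wir 2 Ableitungen unserer Gleichung für die Beschleunigung a(t) = 12·exp(2·t) nehmen. Mit d/dt von a(t) finden wir j(t) = 24·exp(2·t). Die Ableitung von dem Ruck ergibt den Snap: s(t) = 48·exp(2·t). Aus der Gleichung für den Snap s(t) = 48·exp(2·t), setzen wir t = log(3)/2 ein und erhalten s = 144.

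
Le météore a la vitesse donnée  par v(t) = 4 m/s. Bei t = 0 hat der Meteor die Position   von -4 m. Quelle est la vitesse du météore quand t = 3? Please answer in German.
Mit v(t) = 4 und Einsetzen von t = 3, finden wir v = 4.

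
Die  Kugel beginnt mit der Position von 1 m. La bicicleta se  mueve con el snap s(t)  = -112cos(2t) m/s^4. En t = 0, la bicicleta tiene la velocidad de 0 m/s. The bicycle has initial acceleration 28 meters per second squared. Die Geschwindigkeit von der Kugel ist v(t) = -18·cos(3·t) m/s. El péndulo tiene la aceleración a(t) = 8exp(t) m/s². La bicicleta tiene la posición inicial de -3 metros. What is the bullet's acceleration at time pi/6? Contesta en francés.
Pour résoudre ceci, nous devons prendre 1 dérivée de notre équation de la vitesse v(t) = -18·cos(3·t). En dérivant la vitesse, nous obtenons l'accélération: a(t) = 54·sin(3·t). En utilisant a(t) = 54·sin(3·t) et en substituant t = pi/6, nous trouvons a = 54.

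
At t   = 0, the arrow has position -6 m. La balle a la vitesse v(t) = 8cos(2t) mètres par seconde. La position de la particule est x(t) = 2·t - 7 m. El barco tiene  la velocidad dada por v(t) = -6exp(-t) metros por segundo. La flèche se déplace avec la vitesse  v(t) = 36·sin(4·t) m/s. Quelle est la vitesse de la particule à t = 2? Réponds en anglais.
To solve this, we need to take 1 derivative of our position equation x(t) = 2·t - 7. Differentiating position, we get velocity: v(t) = 2. From the given velocity equation v(t) = 2, we substitute t = 2 to get v = 2.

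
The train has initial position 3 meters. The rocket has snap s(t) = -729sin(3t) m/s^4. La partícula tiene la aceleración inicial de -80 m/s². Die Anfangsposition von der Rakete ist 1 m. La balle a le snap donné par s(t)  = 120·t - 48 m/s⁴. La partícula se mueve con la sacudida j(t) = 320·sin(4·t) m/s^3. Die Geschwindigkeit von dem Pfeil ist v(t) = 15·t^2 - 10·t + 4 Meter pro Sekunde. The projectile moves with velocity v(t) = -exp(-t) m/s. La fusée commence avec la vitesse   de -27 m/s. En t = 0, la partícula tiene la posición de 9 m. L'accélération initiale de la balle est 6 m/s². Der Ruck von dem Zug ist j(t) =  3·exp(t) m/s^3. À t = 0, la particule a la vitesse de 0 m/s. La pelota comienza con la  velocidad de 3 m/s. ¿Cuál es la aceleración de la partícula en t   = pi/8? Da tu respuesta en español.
Para resolver esto, necesitamos tomar 1 antiderivada de nuestra ecuación de la sacudida j(t) = 320·sin(4·t). La antiderivada de la sacudida es la aceleración. Usando a(0) = -80, obtenemos a(t) = -80·cos(4·t). Usando a(t) = -80·cos(4·t) y sustituyendo t = pi/8, encontramos a = 0.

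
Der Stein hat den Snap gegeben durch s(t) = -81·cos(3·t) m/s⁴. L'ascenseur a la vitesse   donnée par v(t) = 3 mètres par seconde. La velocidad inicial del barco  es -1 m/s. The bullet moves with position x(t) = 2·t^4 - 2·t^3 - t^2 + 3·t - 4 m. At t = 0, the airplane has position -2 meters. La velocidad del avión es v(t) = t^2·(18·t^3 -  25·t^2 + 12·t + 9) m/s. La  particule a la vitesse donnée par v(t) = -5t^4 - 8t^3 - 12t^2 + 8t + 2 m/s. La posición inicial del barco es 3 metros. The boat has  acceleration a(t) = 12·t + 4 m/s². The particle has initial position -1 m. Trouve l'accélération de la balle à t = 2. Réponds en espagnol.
Debemos derivar nuestra ecuación de la posición x(t) = 2·t^4 - 2·t^3 - t^2 + 3·t - 4 2 veces. La derivada de la posición da la velocidad: v(t) = 8·t^3 - 6·t^2 - 2·t + 3. La derivada de la velocidad da la aceleración: a(t) = 24·t^2 - 12·t - 2. Usando a(t) = 24·t^2 - 12·t - 2 y sustituyendo t = 2, encontramos a = 70.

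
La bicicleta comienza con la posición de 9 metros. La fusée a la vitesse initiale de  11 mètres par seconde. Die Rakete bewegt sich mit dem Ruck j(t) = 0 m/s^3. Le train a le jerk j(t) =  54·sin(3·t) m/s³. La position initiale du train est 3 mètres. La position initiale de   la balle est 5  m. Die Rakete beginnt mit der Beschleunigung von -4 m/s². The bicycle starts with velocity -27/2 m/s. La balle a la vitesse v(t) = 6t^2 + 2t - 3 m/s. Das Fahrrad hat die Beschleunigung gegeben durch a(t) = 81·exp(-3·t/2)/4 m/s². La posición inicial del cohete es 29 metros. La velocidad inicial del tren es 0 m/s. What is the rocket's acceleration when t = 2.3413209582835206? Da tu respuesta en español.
Debemos encontrar la integral de nuestra ecuación de la sacudida j(t) = 0 1 vez. Integrando la sacudida y usando la condición inicial a(0) = -4, obtenemos a(t) = -4. Tenemos la aceleración a(t) = -4. Sustituyendo t = 2.3413209582835206: a(2.3413209582835206) = -4.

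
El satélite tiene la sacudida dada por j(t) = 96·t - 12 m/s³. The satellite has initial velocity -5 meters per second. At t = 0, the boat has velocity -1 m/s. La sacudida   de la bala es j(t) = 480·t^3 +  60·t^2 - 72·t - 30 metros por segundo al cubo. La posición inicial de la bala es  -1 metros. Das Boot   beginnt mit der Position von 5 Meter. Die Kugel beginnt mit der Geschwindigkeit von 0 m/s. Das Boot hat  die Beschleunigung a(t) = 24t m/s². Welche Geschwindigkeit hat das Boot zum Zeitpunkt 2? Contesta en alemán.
Wir müssen die Stammfunktion unserer Gleichung für die Beschleunigung a(t) = 24·t 1-mal finden. Das Integral von der Beschleunigung, mit v(0) = -1, ergibt die Geschwindigkeit: v(t) = 12·t^2 - 1. Wir haben die Geschwindigkeit v(t) = 12·t^2 - 1. Durch Einsetzen von t = 2: v(2) = 47.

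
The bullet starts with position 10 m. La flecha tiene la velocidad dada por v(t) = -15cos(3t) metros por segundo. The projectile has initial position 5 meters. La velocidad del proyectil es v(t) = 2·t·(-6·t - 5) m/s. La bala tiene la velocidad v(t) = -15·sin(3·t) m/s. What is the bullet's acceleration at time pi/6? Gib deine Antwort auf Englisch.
We must differentiate our velocity equation v(t) = -15·sin(3·t) 1 time. The derivative of velocity gives acceleration: a(t) = -45·cos(3·t). We have acceleration a(t) = -45·cos(3·t). Substituting t = pi/6: a(pi/6) = 0.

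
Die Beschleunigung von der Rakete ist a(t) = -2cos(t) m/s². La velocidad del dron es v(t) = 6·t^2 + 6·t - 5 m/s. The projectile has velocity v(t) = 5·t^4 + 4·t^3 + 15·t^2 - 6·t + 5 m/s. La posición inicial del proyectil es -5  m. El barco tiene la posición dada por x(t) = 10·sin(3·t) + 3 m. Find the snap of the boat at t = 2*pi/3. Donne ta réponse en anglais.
We must differentiate our position equation x(t) = 10·sin(3·t) + 3 4 times. The derivative of position gives velocity: v(t) = 30·cos(3·t). Taking d/dt of v(t), we find a(t) = -90·sin(3·t). The derivative of acceleration gives jerk: j(t) = -270·cos(3·t). Differentiating jerk, we get snap: s(t) = 810·sin(3·t). From the given snap equation s(t) = 810·sin(3·t), we substitute t = 2*pi/3 to get s = 0.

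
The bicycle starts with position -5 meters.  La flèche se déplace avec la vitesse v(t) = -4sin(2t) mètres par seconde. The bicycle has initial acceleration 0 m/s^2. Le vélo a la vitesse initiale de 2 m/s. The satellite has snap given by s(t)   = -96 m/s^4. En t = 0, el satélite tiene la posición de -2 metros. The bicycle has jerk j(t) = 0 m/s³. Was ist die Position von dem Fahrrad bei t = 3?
Ausgehend von dem Ruck j(t) = 0, nehmen wir 3 Integrale. Das Integral von dem Ruck, mit a(0) = 0, ergibt die Beschleunigung: a(t) = 0. Das Integral von der Beschleunigung, mit v(0) = 2, ergibt die Geschwindigkeit: v(t) = 2. Durch Integration von der Geschwindigkeit und Verwendung der Anfangsbedingung x(0) = -5, erhalten wir x(t) = 2·t - 5. Aus der Gleichung für die Position x(t) = 2·t - 5, setzen wir t = 3 ein und erhalten x = 1.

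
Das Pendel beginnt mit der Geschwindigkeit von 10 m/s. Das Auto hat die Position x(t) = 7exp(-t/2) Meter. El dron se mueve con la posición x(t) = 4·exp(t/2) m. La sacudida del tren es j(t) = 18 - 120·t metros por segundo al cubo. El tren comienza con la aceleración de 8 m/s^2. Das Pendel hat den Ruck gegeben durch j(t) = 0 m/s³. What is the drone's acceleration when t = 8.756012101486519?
Starting from position x(t) = 4·exp(t/2), we take 2 derivatives. The derivative of position gives velocity: v(t) = 2·exp(t/2). The derivative of velocity gives acceleration: a(t) = exp(t/2). From the given acceleration equation a(t) = exp(t/2), we substitute t = 8.756012101486519 to get a = 79.6789990236513.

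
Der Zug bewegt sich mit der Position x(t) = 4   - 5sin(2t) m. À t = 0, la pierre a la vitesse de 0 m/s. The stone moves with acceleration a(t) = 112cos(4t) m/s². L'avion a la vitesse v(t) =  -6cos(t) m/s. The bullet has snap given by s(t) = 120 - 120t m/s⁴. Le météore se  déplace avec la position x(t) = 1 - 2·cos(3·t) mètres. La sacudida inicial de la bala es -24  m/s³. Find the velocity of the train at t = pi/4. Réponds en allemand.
Wir müssen unsere Gleichung für die Position x(t) = 4 - 5·sin(2·t) 1-mal ableiten. Mit d/dt von x(t) finden wir v(t) = -10·cos(2·t). Mit v(t) = -10·cos(2·t) und Einsetzen von t = pi/4, finden wir v = 0.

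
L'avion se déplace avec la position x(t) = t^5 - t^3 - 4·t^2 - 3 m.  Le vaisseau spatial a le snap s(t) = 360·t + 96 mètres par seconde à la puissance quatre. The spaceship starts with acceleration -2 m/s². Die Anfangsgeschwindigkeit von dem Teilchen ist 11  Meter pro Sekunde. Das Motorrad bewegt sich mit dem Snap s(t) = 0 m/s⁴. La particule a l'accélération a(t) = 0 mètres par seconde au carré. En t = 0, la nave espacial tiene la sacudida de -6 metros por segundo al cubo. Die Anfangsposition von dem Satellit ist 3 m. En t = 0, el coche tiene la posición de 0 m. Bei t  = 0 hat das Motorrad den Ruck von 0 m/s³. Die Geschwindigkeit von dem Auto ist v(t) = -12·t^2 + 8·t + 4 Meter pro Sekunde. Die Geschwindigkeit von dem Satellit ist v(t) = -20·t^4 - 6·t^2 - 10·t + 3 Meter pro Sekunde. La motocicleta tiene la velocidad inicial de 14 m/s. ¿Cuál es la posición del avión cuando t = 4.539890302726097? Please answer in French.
En utilisant x(t) = t^5 - t^3 - 4·t^2 - 3 et en substituant t = 4.539890302726097, nous trouvons x = 1749.51946418244.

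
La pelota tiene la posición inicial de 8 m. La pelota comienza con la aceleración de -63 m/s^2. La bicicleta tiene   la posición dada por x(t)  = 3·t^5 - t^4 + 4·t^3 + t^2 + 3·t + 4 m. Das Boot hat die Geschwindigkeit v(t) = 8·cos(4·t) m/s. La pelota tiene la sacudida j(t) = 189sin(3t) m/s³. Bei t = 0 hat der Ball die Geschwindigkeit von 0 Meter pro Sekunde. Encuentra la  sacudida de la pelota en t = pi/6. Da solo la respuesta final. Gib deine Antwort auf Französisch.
j(pi/6) = 189.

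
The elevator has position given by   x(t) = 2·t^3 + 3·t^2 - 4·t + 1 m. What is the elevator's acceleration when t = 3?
To solve this, we need to take 2 derivatives of our position equation x(t) = 2·t^3 + 3·t^2 - 4·t + 1. The derivative of position gives velocity: v(t) = 6·t^2 + 6·t - 4. Taking d/dt of v(t), we find a(t) = 12·t + 6. Using a(t) = 12·t + 6 and substituting t = 3, we find a = 42.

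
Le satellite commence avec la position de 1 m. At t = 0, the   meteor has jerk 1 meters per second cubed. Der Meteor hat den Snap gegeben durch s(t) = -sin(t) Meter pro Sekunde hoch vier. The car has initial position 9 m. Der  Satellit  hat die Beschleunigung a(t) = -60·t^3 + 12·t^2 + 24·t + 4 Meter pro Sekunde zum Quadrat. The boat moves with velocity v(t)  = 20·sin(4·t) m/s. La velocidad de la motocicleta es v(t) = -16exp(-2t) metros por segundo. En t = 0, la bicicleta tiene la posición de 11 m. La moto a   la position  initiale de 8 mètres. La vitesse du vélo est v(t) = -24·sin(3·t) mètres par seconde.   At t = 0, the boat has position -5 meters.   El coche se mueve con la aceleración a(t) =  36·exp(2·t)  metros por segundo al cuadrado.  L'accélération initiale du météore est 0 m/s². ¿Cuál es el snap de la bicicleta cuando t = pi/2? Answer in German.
Um dies zu lösen, müssen wir 3 Ableitungen unserer Gleichung für die Geschwindigkeit v(t) = -24·sin(3·t) nehmen. Mit d/dt von v(t) finden wir a(t) = -72·cos(3·t). Mit d/dt von a(t) finden wir j(t) = 216·sin(3·t). Durch Ableiten von dem Ruck erhalten wir den Snap: s(t) = 648·cos(3·t). Mit s(t) = 648·cos(3·t) und Einsetzen von t = pi/2, finden wir s = 0.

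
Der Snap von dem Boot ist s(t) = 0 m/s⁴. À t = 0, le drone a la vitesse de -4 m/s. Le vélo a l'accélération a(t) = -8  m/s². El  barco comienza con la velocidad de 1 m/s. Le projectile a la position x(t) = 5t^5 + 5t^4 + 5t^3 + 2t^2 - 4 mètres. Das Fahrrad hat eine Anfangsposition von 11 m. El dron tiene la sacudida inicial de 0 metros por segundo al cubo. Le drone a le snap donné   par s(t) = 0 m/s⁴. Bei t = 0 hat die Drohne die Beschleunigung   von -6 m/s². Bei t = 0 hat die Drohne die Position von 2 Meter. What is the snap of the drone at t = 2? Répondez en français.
Nous avons le snap s(t) = 0. En substituant t = 2: s(2) = 0.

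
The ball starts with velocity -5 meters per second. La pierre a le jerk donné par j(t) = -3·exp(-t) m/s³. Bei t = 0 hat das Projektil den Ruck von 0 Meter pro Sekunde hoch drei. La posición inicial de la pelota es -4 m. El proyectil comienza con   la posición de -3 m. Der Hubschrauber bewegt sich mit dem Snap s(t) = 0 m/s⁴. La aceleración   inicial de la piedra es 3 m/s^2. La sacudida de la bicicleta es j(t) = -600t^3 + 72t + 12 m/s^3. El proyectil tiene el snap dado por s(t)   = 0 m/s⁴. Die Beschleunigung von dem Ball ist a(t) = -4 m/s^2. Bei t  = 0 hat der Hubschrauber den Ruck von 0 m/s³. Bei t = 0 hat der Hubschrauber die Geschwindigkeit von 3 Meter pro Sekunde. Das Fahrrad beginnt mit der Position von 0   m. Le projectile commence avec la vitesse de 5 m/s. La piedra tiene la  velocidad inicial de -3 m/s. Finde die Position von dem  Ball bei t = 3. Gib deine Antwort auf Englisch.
We must find the antiderivative of our acceleration equation a(t) = -4 2 times. Integrating acceleration and using the initial condition v(0) = -5, we get v(t) = -4·t - 5. Integrating velocity and using the initial condition x(0) = -4, we get x(t) = -2·t^2 - 5·t - 4. Using x(t) = -2·t^2 - 5·t - 4 and substituting t = 3, we find x = -37.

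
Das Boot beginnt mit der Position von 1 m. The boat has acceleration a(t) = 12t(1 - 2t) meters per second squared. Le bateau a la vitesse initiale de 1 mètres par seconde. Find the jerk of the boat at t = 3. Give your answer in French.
En partant de l'accélération a(t) = 12·t·(1 - 2·t), nous prenons 1 dérivée. La dérivée de l'accélération donne le jerk: j(t) = 12 - 48·t. Nous avons le jerk j(t) = 12 - 48·t. En substituant t = 3: j(3) = -132.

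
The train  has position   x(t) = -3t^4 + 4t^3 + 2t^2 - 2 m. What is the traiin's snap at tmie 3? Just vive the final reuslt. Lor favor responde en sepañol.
La respuesta es -72.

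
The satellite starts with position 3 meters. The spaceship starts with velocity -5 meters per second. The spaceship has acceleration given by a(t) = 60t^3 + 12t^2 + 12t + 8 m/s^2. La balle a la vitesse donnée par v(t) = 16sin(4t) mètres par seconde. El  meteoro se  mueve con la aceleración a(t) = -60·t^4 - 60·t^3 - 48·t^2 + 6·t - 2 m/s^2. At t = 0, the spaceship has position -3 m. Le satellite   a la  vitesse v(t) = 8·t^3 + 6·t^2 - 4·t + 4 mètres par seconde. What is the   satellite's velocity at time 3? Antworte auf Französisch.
Nous avons la vitesse v(t) = 8·t^3 + 6·t^2 - 4·t + 4. En substituant t = 3: v(3) = 262.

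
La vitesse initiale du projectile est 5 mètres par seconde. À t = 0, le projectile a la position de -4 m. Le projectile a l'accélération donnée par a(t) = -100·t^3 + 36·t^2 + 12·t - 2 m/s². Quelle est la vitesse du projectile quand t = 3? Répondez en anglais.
We must find the antiderivative of our acceleration equation a(t) = -100·t^3 + 36·t^2 + 12·t - 2 1 time. The antiderivative of acceleration, with v(0) = 5, gives velocity: v(t) = -25·t^4 + 12·t^3 + 6·t^2 - 2·t + 5. Using v(t) = -25·t^4 + 12·t^3 + 6·t^2 - 2·t + 5 and substituting t = 3, we find v = -1648.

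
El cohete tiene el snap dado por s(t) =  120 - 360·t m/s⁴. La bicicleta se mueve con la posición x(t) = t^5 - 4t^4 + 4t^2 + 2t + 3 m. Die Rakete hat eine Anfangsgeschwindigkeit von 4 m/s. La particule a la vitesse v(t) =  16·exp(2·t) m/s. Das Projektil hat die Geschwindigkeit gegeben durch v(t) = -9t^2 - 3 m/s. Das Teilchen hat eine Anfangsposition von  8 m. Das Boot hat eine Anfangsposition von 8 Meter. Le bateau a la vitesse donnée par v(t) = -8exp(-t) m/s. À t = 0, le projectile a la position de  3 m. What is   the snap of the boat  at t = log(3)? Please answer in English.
To solve this, we need to take 3 derivatives of our velocity equation v(t) = -8·exp(-t). Taking d/dt of v(t), we find a(t) = 8·exp(-t). Taking d/dt of a(t), we find j(t) = -8·exp(-t). Differentiating jerk, we get snap: s(t) = 8·exp(-t). Using s(t) = 8·exp(-t) and substituting t = log(3), we find s = 8/3.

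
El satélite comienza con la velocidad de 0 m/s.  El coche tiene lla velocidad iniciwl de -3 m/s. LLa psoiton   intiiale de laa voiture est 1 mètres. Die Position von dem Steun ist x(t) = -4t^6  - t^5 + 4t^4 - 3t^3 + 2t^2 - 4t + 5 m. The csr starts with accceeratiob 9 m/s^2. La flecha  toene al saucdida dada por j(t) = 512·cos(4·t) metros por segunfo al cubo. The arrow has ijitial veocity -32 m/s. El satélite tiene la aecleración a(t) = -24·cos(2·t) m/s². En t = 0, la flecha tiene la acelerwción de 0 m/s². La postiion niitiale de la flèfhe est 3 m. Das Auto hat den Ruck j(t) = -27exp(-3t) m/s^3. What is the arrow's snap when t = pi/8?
We must differentiate our jerk equation j(t) = 512·cos(4·t) 1 time. Differentiating jerk, we get snap: s(t) = -2048·sin(4·t). From the given snap equation s(t) = -2048·sin(4·t), we substitute t = pi/8 to get s = -2048.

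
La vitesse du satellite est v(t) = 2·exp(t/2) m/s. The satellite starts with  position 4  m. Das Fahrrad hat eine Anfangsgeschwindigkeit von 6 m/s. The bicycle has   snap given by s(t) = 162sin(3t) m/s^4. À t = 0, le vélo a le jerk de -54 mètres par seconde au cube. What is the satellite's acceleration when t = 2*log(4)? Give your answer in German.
Um dies zu lösen, müssen wir 1 Ableitung unserer Gleichung für die Geschwindigkeit v(t) = 2·exp(t/2) nehmen. Die Ableitung von der Geschwindigkeit ergibt die Beschleunigung: a(t) = exp(t/2). Mit a(t) = exp(t/2) und Einsetzen von t = 2*log(4), finden wir a = 4.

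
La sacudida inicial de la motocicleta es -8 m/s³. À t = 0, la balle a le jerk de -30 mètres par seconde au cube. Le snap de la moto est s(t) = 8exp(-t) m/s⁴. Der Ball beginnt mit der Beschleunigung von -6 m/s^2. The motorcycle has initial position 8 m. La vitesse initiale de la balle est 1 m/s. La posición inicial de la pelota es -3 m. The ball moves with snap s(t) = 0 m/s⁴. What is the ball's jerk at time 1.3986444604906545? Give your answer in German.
Ausgehend von dem Snap s(t) = 0, nehmen wir 1 Stammfunktion. Durch Integration von dem Snap und Verwendung der Anfangsbedingung j(0) = -30, erhalten wir j(t) = -30. Mit j(t) = -30 und Einsetzen von t = 1.3986444604906545, finden wir j = -30.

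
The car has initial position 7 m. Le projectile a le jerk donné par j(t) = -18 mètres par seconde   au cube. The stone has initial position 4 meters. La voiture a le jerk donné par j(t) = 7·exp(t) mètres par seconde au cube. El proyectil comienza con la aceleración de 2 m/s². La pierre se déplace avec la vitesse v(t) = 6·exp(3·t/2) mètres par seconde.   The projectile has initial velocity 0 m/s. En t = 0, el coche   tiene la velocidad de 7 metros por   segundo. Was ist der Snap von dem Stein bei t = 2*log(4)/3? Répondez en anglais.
We must differentiate our velocity equation v(t) = 6·exp(3·t/2) 3 times. The derivative of velocity gives acceleration: a(t) = 9·exp(3·t/2). Differentiating acceleration, we get jerk: j(t) = 27·exp(3·t/2)/2. Taking d/dt of j(t), we find s(t) = 81·exp(3·t/2)/4. We have snap s(t) = 81·exp(3·t/2)/4. Substituting t = 2*log(4)/3: s(2*log(4)/3) = 81.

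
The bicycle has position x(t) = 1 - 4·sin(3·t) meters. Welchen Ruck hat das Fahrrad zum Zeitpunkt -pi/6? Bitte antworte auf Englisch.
Starting from position x(t) = 1 - 4·sin(3·t), we take 3 derivatives. The derivative of position gives velocity: v(t) = -12·cos(3·t). Differentiating velocity, we get acceleration: a(t) = 36·sin(3·t). The derivative of acceleration gives jerk: j(t) = 108·cos(3·t). Using j(t) = 108·cos(3·t) and substituting t = -pi/6, we find j = 0.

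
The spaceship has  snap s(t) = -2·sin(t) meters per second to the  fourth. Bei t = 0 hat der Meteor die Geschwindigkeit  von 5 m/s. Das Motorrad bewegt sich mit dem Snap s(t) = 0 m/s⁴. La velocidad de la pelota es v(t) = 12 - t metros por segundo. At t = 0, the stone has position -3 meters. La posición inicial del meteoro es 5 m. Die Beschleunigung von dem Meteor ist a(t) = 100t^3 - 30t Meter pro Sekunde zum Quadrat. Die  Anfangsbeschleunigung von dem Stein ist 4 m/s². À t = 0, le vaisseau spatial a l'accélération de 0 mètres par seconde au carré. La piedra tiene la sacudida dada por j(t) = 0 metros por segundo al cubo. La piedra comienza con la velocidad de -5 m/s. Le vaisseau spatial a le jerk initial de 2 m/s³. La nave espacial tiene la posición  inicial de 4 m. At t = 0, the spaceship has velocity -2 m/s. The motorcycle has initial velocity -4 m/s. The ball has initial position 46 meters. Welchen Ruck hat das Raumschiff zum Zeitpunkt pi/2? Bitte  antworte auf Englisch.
To solve this, we need to take 1 antiderivative of our snap equation s(t) = -2·sin(t). The integral of snap, with j(0) = 2, gives jerk: j(t) = 2·cos(t). Using j(t) = 2·cos(t) and substituting t = pi/2, we find j = 0.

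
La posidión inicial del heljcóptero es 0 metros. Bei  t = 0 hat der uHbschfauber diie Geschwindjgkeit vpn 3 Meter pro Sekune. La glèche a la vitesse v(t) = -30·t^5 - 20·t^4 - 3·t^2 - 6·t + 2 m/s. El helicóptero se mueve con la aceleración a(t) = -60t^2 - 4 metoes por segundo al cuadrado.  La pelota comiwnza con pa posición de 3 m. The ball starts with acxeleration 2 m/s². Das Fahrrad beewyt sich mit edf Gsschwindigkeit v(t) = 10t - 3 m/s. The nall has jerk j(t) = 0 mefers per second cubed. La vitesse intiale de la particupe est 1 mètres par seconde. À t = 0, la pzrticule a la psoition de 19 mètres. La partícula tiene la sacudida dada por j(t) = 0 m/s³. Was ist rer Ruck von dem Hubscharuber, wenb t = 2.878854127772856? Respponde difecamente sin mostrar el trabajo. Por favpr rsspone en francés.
La réponse est -345.462495332743.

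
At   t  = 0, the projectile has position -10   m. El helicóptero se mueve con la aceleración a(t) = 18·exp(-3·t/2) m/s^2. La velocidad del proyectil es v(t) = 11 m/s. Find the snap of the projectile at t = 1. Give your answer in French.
En partant de la vitesse v(t) = 11, nous prenons 3 dérivées. La dérivée de la vitesse donne l'accélération: a(t) = 0. En dérivant l'accélération, nous obtenons le jerk: j(t) = 0. La dérivée du jerk donne le snap: s(t) = 0. En utilisant s(t) = 0 et en substituant t = 1, nous trouvons s = 0.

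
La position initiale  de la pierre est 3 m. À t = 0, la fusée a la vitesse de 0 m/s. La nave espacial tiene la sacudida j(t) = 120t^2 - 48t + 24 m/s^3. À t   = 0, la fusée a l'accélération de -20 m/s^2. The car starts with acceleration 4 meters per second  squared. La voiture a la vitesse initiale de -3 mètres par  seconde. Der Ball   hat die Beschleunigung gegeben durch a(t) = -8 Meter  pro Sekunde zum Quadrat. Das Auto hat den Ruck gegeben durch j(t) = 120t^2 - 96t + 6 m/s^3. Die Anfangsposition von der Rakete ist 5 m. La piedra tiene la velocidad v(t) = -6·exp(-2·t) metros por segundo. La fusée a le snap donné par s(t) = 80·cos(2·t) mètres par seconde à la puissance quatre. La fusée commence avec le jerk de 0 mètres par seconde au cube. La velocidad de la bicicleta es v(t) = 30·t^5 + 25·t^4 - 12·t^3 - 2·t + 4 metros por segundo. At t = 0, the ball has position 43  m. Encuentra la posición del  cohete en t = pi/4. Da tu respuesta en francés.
Nous devons intégrer notre équation du snap s(t) = 80·cos(2·t) 4 fois. En prenant ∫s(t)dt et en appliquant j(0) = 0, nous trouvons j(t) = 40·sin(2·t). En prenant ∫j(t)dt et en appliquant a(0) = -20, nous trouvons a(t) = -20·cos(2·t). L'intégrale de l'accélération, avec v(0) = 0, donne la vitesse: v(t) = -10·sin(2·t). L'intégrale de la vitesse, avec x(0) = 5, donne la position: x(t) = 5·cos(2·t). De l'équation de la position x(t) = 5·cos(2·t), nous substituons t = pi/4 pour obtenir x = 0.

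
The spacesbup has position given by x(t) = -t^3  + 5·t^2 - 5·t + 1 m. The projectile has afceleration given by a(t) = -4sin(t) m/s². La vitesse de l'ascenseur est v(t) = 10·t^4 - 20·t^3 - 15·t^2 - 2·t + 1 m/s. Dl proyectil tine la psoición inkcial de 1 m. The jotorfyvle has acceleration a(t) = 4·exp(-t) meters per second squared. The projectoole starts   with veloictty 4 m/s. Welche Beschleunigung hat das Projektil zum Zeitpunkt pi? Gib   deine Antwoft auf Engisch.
From the given acceleration equation a(t) = -4·sin(t), we substitute t = pi to get a = 0.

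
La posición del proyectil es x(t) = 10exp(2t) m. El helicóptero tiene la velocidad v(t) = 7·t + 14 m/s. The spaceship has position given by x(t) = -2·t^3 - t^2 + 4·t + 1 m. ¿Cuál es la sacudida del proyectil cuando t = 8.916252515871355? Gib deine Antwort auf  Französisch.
Nous devons dériver notre équation de la position x(t) = 10·exp(2·t) 3 fois. La dérivée de la position donne la vitesse: v(t) = 20·exp(2·t). La dérivée de la vitesse donne l'accélération: a(t) = 40·exp(2·t). En dérivant l'accélération, nous obtenons le jerk: j(t) = 80·exp(2·t). En utilisant j(t) = 80·exp(2·t) et en substituant t = 8.916252515871355, nous trouvons j = 4442715681.60690.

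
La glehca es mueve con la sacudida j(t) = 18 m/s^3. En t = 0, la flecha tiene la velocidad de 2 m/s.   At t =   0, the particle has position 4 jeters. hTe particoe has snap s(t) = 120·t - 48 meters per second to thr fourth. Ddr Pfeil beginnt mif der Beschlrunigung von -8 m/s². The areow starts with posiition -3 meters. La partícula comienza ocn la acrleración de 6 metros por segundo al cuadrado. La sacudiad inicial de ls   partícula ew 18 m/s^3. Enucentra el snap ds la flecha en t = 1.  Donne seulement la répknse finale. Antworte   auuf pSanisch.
El snap en t = 1 es s = 0.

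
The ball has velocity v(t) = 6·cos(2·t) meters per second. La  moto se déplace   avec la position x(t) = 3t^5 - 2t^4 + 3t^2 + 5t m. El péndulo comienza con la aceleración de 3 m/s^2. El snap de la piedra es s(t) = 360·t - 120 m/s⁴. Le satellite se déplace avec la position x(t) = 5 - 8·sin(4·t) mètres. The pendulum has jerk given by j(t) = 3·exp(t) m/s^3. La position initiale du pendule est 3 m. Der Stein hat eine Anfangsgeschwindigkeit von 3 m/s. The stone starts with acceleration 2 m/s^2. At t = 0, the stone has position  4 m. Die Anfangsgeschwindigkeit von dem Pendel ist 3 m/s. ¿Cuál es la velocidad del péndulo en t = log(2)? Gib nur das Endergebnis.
La velocidad en t = log(2) es v = 6.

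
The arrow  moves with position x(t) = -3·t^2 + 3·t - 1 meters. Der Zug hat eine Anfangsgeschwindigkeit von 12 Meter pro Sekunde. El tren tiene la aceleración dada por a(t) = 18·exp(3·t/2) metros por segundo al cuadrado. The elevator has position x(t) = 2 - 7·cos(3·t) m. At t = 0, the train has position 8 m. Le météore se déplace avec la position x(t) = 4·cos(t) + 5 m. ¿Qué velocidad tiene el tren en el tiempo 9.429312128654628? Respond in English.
To solve this, we need to take 1 integral of our acceleration equation a(t) = 18·exp(3·t/2). Taking ∫a(t)dt and applying v(0) = 12, we find v(t) = 12·exp(3·t/2). From the given velocity equation v(t) = 12·exp(3·t/2), we substitute t = 9.429312128654628 to get v = 16665892.8187263.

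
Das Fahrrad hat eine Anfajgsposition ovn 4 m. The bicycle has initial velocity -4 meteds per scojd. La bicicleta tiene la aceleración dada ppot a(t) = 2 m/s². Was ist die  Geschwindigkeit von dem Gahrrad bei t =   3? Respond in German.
Wir müssen das Integral unserer Gleichung für die Beschleunigung a(t) = 2 1-mal finden. Die Stammfunktion von der Beschleunigung, mit v(0) = -4, ergibt die Geschwindigkeit: v(t) = 2·t - 4. Aus der Gleichung für die Geschwindigkeit v(t) = 2·t - 4, setzen wir t = 3 ein und erhalten v = 2.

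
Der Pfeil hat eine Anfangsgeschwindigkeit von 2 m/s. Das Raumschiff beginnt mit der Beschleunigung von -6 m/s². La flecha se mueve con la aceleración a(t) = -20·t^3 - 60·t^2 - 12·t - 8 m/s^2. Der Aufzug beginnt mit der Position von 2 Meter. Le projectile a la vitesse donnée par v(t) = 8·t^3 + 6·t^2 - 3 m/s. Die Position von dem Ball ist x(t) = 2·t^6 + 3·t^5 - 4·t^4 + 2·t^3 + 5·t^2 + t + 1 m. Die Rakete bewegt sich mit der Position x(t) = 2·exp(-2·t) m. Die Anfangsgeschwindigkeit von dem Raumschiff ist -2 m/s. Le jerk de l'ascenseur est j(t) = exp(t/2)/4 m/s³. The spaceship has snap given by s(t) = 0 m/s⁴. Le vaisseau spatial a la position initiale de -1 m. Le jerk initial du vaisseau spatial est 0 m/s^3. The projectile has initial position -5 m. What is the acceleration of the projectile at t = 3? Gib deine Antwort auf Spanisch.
Debemos derivar nuestra ecuación de la velocidad v(t) = 8·t^3 + 6·t^2 - 3 1 vez. Derivando la velocidad, obtenemos la aceleración: a(t) = 24·t^2 + 12·t. Usando a(t) = 24·t^2 + 12·t y sustituyendo t = 3, encontramos a = 252.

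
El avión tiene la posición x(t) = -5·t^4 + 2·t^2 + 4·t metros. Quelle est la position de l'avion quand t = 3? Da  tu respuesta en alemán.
Mit x(t) = -5·t^4 + 2·t^2 + 4·t und Einsetzen von t = 3, finden wir x = -375.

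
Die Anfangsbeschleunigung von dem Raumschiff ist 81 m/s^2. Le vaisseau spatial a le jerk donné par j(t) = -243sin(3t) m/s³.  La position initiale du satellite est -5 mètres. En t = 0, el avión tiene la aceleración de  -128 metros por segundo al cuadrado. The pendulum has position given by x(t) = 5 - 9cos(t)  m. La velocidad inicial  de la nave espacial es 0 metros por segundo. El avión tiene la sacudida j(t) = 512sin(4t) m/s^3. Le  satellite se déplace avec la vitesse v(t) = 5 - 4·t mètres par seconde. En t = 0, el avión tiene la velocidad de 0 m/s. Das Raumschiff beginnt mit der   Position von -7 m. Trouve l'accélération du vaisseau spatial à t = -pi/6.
En partant du jerk j(t) = -243·sin(3·t), nous prenons 1 primitive. En intégrant le jerk et en utilisant la condition initiale a(0) = 81, nous obtenons a(t) = 81·cos(3·t). Nous avons l'accélération a(t) = 81·cos(3·t). En substituant t = -pi/6: a(-pi/6) = 0.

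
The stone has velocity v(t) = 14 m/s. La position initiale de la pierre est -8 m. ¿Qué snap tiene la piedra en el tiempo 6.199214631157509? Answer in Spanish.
Partiendo de la velocidad v(t) = 14, tomamos 3 derivadas. Tomando d/dt de v(t), encontramos a(t) = 0. Tomando d/dt de a(t), encontramos j(t) = 0. Tomando d/dt de j(t), encontramos s(t) = 0. Usando s(t) = 0 y sustituyendo t = 6.199214631157509, encontramos s = 0.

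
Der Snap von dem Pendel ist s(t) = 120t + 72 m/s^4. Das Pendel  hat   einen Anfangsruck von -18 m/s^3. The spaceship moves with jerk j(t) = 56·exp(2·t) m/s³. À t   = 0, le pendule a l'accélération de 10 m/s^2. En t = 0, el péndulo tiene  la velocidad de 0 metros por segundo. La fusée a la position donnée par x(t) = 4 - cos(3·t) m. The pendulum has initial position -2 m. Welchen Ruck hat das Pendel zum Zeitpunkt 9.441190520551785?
Ausgehend von dem Snap s(t) = 120·t + 72, nehmen wir 1 Stammfunktion. Das Integral von dem Snap ist der Ruck. Mit j(0) = -18 erhalten wir j(t) = 60·t^2 + 72·t - 18. Aus der Gleichung für den Ruck j(t) = 60·t^2 + 72·t - 18, setzen wir t = 9.441190520551785 ein und erhalten j = 6009.93042420114.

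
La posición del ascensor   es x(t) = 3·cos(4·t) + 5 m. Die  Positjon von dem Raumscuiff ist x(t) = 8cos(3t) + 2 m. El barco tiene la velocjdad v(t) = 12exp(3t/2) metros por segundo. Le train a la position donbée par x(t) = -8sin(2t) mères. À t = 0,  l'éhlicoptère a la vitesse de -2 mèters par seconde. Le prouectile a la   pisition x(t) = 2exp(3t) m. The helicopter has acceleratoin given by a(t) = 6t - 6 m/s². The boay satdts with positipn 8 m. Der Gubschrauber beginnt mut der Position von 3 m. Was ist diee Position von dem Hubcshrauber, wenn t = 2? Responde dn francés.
Nous devons intégrer notre équation de l'accélération a(t) = 6·t - 6 2 fois. La primitive de l'accélération est la vitesse. En utilisant v(0) = -2, nous obtenons v(t) = 3·t^2 - 6·t - 2. L'intégrale de la vitesse est la position. En utilisant x(0) = 3, nous obtenons x(t) = t^3 - 3·t^2 - 2·t + 3. En utilisant x(t) = t^3 - 3·t^2 - 2·t + 3 et en substituant t = 2, nous trouvons x = -5.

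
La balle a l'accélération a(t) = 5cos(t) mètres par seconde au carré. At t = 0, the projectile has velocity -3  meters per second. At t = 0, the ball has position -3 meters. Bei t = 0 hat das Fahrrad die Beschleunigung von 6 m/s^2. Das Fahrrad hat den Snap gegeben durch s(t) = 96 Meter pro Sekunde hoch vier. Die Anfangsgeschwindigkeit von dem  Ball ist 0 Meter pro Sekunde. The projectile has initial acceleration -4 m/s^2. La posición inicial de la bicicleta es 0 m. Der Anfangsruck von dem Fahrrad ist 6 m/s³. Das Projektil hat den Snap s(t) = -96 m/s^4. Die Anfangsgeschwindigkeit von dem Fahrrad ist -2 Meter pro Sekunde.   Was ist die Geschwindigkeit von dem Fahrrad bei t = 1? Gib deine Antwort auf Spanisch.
Debemos encontrar la integral de nuestra ecuación del snap s(t) = 96 3 veces. Integrando el snap y usando la condición inicial j(0) = 6, obtenemos j(t) = 96·t + 6. La integral de la sacudida es la aceleración. Usando a(0) = 6, obtenemos a(t) = 48·t^2 + 6·t + 6. Tomando ∫a(t)dt y aplicando v(0) = -2, encontramos v(t) = 16·t^3 + 3·t^2 + 6·t - 2. De la ecuación de la velocidad v(t) = 16·t^3 + 3·t^2 + 6·t - 2, sustituimos t = 1 para obtener v = 23.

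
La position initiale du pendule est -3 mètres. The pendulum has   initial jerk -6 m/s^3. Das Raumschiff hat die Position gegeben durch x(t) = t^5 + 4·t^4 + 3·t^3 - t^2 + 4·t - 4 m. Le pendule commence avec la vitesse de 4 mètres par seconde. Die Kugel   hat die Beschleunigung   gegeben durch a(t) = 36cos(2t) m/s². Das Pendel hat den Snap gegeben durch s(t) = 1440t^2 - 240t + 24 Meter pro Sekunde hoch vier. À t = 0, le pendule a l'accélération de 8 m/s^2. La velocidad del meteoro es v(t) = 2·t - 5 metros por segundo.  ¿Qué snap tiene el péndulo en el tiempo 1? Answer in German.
Mit s(t) = 1440·t^2 - 240·t + 24 und Einsetzen von t = 1, finden wir s = 1224.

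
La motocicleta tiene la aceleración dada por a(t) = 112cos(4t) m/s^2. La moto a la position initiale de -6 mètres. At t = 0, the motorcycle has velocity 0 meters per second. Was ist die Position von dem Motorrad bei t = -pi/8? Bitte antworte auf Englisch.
Starting from acceleration a(t) = 112·cos(4·t), we take 2 antiderivatives. The antiderivative of acceleration is velocity. Using v(0) = 0, we get v(t) = 28·sin(4·t). Finding the antiderivative of v(t) and using x(0) = -6: x(t) = 1 - 7·cos(4·t). Using x(t) = 1 - 7·cos(4·t) and substituting t = -pi/8, we find x = 1.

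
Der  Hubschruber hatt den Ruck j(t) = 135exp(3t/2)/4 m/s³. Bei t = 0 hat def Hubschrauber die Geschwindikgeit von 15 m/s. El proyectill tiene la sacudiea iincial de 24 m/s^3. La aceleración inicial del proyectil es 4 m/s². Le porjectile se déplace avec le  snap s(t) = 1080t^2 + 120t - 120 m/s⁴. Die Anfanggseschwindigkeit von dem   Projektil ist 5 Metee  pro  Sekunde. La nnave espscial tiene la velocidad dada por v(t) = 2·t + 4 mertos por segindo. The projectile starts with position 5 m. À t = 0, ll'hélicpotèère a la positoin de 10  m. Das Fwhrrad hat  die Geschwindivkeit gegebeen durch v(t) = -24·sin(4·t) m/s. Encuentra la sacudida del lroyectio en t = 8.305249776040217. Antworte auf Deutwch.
Ausgehend von dem Snap s(t) = 1080·t^2 + 120·t - 120, nehmen wir 1 Stammfunktion. Die Stammfunktion von dem Snap, mit j(0) = 24, ergibt den Ruck: j(t) = 360·t^3 + 60·t^2 - 120·t + 24. Wir haben den Ruck j(t) = 360·t^3 + 60·t^2 - 120·t + 24. Durch Einsetzen von t = 8.305249776040217: j(8.305249776040217) = 209400.157195801.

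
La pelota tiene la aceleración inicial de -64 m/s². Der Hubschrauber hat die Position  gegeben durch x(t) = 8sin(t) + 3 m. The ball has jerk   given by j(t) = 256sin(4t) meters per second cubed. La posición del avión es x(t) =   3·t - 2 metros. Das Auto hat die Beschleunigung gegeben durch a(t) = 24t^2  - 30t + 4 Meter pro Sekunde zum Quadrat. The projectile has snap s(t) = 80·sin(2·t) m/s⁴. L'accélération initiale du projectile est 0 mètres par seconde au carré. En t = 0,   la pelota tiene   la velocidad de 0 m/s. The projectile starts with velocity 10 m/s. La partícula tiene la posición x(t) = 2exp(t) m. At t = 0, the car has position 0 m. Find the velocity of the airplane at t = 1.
To solve this, we need to take 1 derivative of our position equation x(t) = 3·t - 2. Taking d/dt of x(t), we find v(t) = 3. Using v(t) = 3 and substituting t = 1, we find v = 3.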